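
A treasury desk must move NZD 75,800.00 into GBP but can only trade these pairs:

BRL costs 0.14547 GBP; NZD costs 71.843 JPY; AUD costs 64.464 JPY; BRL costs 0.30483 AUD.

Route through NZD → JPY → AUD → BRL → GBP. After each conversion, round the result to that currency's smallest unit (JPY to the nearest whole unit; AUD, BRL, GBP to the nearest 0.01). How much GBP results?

GBP 40,313.65

NZD 75,800.00 × 71.843 = JPY 5,445,699
JPY 5,445,699 ÷ 64.464 = AUD 84,476.59
AUD 84,476.59 ÷ 0.30483 = BRL 277,126.89
BRL 277,126.89 × 0.14547 = GBP 40,313.65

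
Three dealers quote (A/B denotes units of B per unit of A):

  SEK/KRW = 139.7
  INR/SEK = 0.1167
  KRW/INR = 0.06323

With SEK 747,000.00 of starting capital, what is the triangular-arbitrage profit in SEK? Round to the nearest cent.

Profit: SEK 23,036.03

Profitable loop is SEK → KRW → INR → SEK:
SEK 747,000.00 × 139.7 = KRW 104,355,900
KRW 104,355,900 × 0.06323 = INR 6,598,423.56
INR 6,598,423.56 × 0.1167 = SEK 770,036.03
Profit = SEK 770,036.03 − SEK 747,000.00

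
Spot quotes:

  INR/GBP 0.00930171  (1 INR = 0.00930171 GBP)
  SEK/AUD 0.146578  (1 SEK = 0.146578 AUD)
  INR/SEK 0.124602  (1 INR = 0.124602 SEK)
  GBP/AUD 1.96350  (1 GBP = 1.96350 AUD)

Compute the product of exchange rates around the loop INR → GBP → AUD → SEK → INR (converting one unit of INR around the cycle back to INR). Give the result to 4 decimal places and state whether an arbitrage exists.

Around INR → GBP → AUD → SEK → INR: 1 × 0.00930171 × 1.96350 ÷ 0.146578 ÷ 0.124602 = 1.000000
Product ≈ 1 (deviation 0.000%, within rounding noise).

1.0000 (no arbitrage)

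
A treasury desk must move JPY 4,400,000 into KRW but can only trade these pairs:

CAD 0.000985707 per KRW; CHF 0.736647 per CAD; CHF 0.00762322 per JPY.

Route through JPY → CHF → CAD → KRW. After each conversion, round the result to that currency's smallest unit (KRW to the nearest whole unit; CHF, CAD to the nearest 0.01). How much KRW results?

KRW 46,193,818

JPY 4,400,000 × 0.00762322 = CHF 33,542.17
CHF 33,542.17 ÷ 0.736647 = CAD 45,533.57
CAD 45,533.57 ÷ 0.000985707 = KRW 46,193,818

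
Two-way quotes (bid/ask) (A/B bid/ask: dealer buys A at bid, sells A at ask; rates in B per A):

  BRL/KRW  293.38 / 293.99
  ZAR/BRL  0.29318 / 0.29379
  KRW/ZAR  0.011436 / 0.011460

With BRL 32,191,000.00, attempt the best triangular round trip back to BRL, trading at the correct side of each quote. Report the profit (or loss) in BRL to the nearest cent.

Net profit: BRL 331,227.46

Best loop BRL → ZAR → KRW → BRL:
BRL 32,191,000.00 ÷ 0.29379 (buy ZAR at ask) = ZAR 109,571,462.61
ZAR 109,571,462.61 ÷ 0.011460 (buy KRW at ask) = KRW 9,561,209,652
KRW 9,561,209,652 ÷ 293.99 (buy BRL at ask) = BRL 32,522,227.46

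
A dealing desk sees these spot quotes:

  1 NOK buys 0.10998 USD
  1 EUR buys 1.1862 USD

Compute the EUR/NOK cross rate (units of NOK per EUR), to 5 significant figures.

1 EUR × 1.1862 = 1.1862 USD
1.1862 USD ÷ 0.10998 = 10.7856 NOK

EUR/NOK = 10.786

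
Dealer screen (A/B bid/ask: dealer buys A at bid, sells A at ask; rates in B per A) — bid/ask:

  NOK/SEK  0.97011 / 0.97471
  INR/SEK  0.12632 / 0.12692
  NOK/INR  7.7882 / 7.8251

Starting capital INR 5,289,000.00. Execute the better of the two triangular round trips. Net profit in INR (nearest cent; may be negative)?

Net profit: INR 49,353.86

Best loop INR → SEK → NOK → INR:
INR 5,289,000.00 × 0.12632 (sell INR at bid) = SEK 668,106.48
SEK 668,106.48 ÷ 0.97471 (buy NOK at ask) = NOK 685,441.29
NOK 685,441.29 × 7.7882 (sell NOK at bid) = INR 5,338,353.86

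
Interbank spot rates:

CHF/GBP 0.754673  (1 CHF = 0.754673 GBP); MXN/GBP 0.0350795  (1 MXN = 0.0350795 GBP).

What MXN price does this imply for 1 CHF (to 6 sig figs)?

CHF/MXN = 21.5132

1 CHF × 0.754673 = 0.754673 GBP
0.754673 GBP ÷ 0.0350795 = 21.5132 MXN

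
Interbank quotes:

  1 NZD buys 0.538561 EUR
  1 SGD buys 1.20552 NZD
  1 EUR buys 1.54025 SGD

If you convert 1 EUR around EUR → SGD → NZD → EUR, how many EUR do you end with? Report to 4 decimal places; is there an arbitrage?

Around EUR → SGD → NZD → EUR: 1 × 1.54025 × 1.20552 × 0.538561 = 1.000001
Product ≈ 1 (deviation 0.000%, within rounding noise).

1.0000 (no arbitrage)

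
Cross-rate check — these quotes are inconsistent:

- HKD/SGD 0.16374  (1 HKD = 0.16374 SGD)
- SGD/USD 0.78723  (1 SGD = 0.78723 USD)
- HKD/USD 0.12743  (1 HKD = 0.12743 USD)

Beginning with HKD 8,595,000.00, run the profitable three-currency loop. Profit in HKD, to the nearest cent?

Profit: HKD 99,219.89

Profitable loop is HKD → SGD → USD → HKD:
HKD 8,595,000.00 × 0.16374 = SGD 1,407,345.30
SGD 1,407,345.30 × 0.78723 = USD 1,107,904.44
USD 1,107,904.44 ÷ 0.12743 = HKD 8,694,219.89
Profit = HKD 8,694,219.89 − HKD 8,595,000.00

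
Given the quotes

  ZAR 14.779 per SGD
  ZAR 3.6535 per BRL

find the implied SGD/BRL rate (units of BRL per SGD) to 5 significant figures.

1 SGD × 14.779 = 14.779 ZAR
14.779 ZAR ÷ 3.6535 = 4.04516 BRL

SGD/BRL = 4.0452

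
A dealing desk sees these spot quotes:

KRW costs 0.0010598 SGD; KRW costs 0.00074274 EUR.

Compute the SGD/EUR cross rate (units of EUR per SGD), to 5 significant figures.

SGD/EUR = 0.70083

1 SGD ÷ 0.0010598 = 943.574 KRW
943.574 KRW × 0.00074274 = 0.70083 EUR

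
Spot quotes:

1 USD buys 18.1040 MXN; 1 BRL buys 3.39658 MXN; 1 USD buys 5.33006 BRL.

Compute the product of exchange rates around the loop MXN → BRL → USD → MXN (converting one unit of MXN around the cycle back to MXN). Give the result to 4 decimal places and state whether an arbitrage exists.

1.0000 (no arbitrage)

Around MXN → BRL → USD → MXN: 1 ÷ 3.39658 ÷ 5.33006 × 18.1040 = 1.000001
Product ≈ 1 (deviation 0.000%, within rounding noise).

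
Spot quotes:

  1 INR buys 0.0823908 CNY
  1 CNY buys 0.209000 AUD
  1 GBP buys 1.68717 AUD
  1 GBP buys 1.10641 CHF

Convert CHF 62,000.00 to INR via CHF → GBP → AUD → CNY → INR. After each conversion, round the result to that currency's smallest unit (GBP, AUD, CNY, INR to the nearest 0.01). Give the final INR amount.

CHF 62,000.00 ÷ 1.10641 = GBP 56,037.09
GBP 56,037.09 × 1.68717 = AUD 94,544.10
AUD 94,544.10 ÷ 0.209000 = CNY 452,364.11
CNY 452,364.11 ÷ 0.0823908 = INR 5,490,468.72

INR 5,490,468.72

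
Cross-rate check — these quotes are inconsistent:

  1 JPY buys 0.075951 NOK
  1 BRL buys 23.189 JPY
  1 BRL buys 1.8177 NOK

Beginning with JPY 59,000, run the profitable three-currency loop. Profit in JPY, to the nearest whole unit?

Profitable loop is JPY → BRL → NOK → JPY:
JPY 59,000 ÷ 23.189 = BRL 2,544.31
BRL 2,544.31 × 1.8177 = NOK 4,624.79
NOK 4,624.79 ÷ 0.075951 = JPY 60,892
Profit = JPY 60,892 − JPY 59,000

Profit: JPY 1,892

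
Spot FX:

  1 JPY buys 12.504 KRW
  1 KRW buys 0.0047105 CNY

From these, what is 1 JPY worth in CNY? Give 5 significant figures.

1 JPY × 12.504 = 12.504 KRW
12.504 KRW × 0.0047105 = 0.0589001 CNY

JPY/CNY = 0.058900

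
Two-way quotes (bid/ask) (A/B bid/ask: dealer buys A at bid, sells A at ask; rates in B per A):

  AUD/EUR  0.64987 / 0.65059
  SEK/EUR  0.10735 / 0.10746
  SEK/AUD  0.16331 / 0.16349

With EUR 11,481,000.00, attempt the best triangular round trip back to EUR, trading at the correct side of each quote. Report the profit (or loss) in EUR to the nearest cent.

Net profit: EUR 106,325.00

Best loop EUR → AUD → SEK → EUR:
EUR 11,481,000.00 ÷ 0.65059 (buy AUD at ask) = AUD 17,647,058.82
AUD 17,647,058.82 ÷ 0.16349 (buy SEK at ask) = SEK 107,939,683.30
SEK 107,939,683.30 × 0.10735 (sell SEK at bid) = EUR 11,587,325.00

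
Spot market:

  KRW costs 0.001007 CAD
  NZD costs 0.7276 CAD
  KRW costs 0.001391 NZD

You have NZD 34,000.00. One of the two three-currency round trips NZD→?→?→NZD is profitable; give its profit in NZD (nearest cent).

Profitable loop is NZD → CAD → KRW → NZD:
NZD 34,000.00 × 0.7276 = CAD 24,738.40
CAD 24,738.40 ÷ 0.001007 = KRW 24,566,435
KRW 24,566,435 × 0.001391 = NZD 34,171.91
Profit = NZD 34,171.91 − NZD 34,000.00

Profit: NZD 171.91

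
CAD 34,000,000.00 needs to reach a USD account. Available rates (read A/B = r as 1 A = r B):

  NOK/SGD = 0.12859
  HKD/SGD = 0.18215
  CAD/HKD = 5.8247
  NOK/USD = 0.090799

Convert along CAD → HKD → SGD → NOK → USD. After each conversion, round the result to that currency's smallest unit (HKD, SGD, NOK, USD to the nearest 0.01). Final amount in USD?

CAD 34,000,000.00 × 5.8247 = HKD 198,039,800.00
HKD 198,039,800.00 × 0.18215 = SGD 36,072,949.57
SGD 36,072,949.57 ÷ 0.12859 = NOK 280,526,865.00
NOK 280,526,865.00 × 0.090799 = USD 25,471,558.82

USD 25,471,558.82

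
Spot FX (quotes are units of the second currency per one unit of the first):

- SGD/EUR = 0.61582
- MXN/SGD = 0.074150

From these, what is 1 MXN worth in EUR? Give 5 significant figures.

1 MXN × 0.074150 = 0.07415 SGD
0.07415 SGD × 0.61582 = 0.0456631 EUR

MXN/EUR = 0.045663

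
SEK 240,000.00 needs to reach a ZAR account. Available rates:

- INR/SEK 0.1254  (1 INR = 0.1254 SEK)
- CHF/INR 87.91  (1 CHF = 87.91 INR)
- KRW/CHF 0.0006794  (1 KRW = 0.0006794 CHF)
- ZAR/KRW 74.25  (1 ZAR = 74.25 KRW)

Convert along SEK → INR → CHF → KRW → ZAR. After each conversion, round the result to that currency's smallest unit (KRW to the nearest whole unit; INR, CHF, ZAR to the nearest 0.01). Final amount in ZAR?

ZAR 431,572.12

SEK 240,000.00 ÷ 0.1254 = INR 1,913,875.60
INR 1,913,875.60 ÷ 87.91 = CHF 21,770.85
CHF 21,770.85 ÷ 0.0006794 = KRW 32,044,230
KRW 32,044,230 ÷ 74.25 = ZAR 431,572.12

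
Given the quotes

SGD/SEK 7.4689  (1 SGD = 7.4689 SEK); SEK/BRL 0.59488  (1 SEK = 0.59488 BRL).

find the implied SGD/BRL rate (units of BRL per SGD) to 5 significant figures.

1 SGD × 7.4689 = 7.4689 SEK
7.4689 SEK × 0.59488 = 4.4431 BRL

SGD/BRL = 4.4431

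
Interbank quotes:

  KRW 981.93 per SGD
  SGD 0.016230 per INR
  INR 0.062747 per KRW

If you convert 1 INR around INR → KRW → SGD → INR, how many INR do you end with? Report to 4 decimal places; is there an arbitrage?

Around INR → KRW → SGD → INR: 1 ÷ 0.062747 ÷ 981.93 ÷ 0.016230 = 1.000018
Product ≈ 1 (deviation 0.002%, within rounding noise).

1.0000 (no arbitrage)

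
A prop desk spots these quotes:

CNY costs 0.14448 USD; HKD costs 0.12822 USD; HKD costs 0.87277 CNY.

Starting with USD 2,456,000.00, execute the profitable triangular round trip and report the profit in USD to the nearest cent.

Profitable loop is USD → CNY → HKD → USD:
USD 2,456,000.00 ÷ 0.14448 = CNY 16,998,892.58
CNY 16,998,892.58 ÷ 0.87277 = HKD 19,476,944.19
HKD 19,476,944.19 × 0.12822 = USD 2,497,333.78
Profit = USD 2,497,333.78 − USD 2,456,000.00

Profit: USD 41,333.78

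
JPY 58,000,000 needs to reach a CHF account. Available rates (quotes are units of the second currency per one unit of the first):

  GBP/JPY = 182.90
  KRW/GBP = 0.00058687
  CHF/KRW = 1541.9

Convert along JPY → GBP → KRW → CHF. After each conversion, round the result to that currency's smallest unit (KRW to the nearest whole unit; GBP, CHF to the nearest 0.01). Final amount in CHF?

CHF 350,442.02

JPY 58,000,000 ÷ 182.90 = GBP 317,113.18
GBP 317,113.18 ÷ 0.00058687 = KRW 540,346,550
KRW 540,346,550 ÷ 1541.9 = CHF 350,442.02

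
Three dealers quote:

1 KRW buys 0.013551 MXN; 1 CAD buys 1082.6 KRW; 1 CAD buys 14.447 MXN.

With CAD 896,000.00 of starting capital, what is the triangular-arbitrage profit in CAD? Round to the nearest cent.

Profit: CAD 13,849.80

Profitable loop is CAD → KRW → MXN → CAD:
CAD 896,000.00 × 1082.6 = KRW 970,009,600
KRW 970,009,600 × 0.013551 = MXN 13,144,600.09
MXN 13,144,600.09 ÷ 14.447 = CAD 909,849.80
Profit = CAD 909,849.80 − CAD 896,000.00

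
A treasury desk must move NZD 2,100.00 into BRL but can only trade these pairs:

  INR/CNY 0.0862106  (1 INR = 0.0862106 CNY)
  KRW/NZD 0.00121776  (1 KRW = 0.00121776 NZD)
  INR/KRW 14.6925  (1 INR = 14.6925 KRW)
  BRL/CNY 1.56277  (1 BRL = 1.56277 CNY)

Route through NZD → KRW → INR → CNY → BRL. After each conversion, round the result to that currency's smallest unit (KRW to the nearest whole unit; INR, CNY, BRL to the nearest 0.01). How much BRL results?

NZD 2,100.00 ÷ 0.00121776 = KRW 1,724,478
KRW 1,724,478 ÷ 14.6925 = INR 117,371.31
INR 117,371.31 × 0.0862106 = CNY 10,118.65
CNY 10,118.65 ÷ 1.56277 = BRL 6,474.82

BRL 6,474.82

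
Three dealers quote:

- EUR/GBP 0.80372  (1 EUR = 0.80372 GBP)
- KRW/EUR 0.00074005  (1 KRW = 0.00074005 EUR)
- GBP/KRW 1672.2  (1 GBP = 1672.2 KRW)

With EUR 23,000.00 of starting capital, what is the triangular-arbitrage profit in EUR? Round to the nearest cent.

Profitable loop is EUR → KRW → GBP → EUR:
EUR 23,000.00 ÷ 0.00074005 = KRW 31,078,981
KRW 31,078,981 ÷ 1672.2 = GBP 18,585.68
GBP 18,585.68 ÷ 0.80372 = EUR 23,124.58
Profit = EUR 23,124.58 − EUR 23,000.00

Profit: EUR 124.58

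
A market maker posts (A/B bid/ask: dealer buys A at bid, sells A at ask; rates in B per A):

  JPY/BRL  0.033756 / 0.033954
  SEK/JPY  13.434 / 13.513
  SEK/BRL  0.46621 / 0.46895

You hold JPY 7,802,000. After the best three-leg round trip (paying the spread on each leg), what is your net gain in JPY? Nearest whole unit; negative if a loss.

Best loop JPY → SEK → BRL → JPY:
JPY 7,802,000 ÷ 13.513 (buy SEK at ask) = SEK 577,369.94
SEK 577,369.94 × 0.46621 (sell SEK at bid) = BRL 269,175.64
BRL 269,175.64 ÷ 0.033954 (buy JPY at ask) = JPY 7,927,656

Net profit: JPY 125,656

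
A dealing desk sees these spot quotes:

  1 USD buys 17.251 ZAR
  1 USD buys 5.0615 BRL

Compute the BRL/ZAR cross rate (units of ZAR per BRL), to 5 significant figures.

1 BRL ÷ 5.0615 = 0.19757 USD
0.19757 USD × 17.251 = 3.40828 ZAR

BRL/ZAR = 3.4083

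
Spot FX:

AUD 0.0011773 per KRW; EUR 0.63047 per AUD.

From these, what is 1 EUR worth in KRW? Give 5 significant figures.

1 EUR ÷ 0.63047 = 1.58612 AUD
1.58612 AUD ÷ 0.0011773 = 1347.25 KRW

EUR/KRW = 1347.3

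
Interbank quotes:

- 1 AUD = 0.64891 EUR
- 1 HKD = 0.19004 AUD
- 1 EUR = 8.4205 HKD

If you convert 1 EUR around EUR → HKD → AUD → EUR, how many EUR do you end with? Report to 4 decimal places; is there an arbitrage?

1.0384 (arbitrage exists)

Around EUR → HKD → AUD → EUR: 1 × 8.4205 × 0.19004 × 0.64891 = 1.038406
Product > 1; profitable direction is EUR → HKD → AUD → EUR.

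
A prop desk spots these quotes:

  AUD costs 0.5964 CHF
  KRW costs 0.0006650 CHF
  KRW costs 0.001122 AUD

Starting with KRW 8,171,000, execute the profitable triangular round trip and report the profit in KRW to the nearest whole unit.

Profit: KRW 51,125

Profitable loop is KRW → AUD → CHF → KRW:
KRW 8,171,000 × 0.001122 = AUD 9,167.86
AUD 9,167.86 × 0.5964 = CHF 5,467.71
CHF 5,467.71 ÷ 0.0006650 = KRW 8,222,125
Profit = KRW 8,222,125 − KRW 8,171,000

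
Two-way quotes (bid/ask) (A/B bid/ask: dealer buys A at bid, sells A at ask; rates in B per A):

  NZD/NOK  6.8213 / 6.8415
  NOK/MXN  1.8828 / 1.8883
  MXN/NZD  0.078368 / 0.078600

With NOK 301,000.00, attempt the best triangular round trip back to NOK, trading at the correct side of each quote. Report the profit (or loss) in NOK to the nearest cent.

Net profit: NOK 1,953.94

Best loop NOK → MXN → NZD → NOK:
NOK 301,000.00 × 1.8828 (sell NOK at bid) = MXN 566,722.80
MXN 566,722.80 × 0.078368 (sell MXN at bid) = NZD 44,412.93
NZD 44,412.93 × 6.8213 (sell NZD at bid) = NOK 302,953.94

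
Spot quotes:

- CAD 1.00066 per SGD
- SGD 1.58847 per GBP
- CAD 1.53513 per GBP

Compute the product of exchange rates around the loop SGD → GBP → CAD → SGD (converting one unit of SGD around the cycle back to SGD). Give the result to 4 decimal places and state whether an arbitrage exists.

Around SGD → GBP → CAD → SGD: 1 ÷ 1.58847 × 1.53513 ÷ 1.00066 = 0.965783
Product < 1; profitable direction is SGD → CAD → GBP → SGD.

0.9658 (arbitrage exists)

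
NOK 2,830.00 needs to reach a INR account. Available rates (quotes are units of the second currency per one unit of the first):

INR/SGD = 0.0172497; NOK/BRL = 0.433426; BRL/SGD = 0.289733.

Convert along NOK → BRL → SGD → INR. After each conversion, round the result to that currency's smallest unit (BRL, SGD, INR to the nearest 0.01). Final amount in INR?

INR 20,602.68

NOK 2,830.00 × 0.433426 = BRL 1,226.60
BRL 1,226.60 × 0.289733 = SGD 355.39
SGD 355.39 ÷ 0.0172497 = INR 20,602.68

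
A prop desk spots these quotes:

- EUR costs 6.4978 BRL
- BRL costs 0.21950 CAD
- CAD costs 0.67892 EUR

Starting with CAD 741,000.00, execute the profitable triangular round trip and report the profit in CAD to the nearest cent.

Profitable loop is CAD → BRL → EUR → CAD:
CAD 741,000.00 ÷ 0.21950 = BRL 3,375,854.21
BRL 3,375,854.21 ÷ 6.4978 = EUR 519,538.03
EUR 519,538.03 ÷ 0.67892 = CAD 765,241.90
Profit = CAD 765,241.90 − CAD 741,000.00

Profit: CAD 24,241.90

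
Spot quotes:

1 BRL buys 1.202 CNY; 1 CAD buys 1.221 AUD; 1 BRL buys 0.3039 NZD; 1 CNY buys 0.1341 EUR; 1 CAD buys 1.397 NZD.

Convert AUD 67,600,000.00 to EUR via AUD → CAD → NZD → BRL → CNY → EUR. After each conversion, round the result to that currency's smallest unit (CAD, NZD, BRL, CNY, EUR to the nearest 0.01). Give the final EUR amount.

AUD 67,600,000.00 ÷ 1.221 = CAD 55,364,455.36
CAD 55,364,455.36 × 1.397 = NZD 77,344,144.14
NZD 77,344,144.14 ÷ 0.3039 = BRL 254,505,245.61
BRL 254,505,245.61 × 1.202 = CNY 305,915,305.22
CNY 305,915,305.22 × 0.1341 = EUR 41,023,242.43

EUR 41,023,242.43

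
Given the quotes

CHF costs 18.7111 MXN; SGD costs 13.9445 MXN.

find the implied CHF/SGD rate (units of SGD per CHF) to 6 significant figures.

CHF/SGD = 1.34183

1 CHF × 18.7111 = 18.7111 MXN
18.7111 MXN ÷ 13.9445 = 1.34183 SGD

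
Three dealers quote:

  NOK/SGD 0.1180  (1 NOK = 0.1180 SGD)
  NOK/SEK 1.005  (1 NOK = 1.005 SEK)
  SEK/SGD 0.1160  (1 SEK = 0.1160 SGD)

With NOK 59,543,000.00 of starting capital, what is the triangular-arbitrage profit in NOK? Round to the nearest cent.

Profit: NOK 725,262.14

Profitable loop is NOK → SGD → SEK → NOK:
NOK 59,543,000.00 × 0.1180 = SGD 7,026,074.00
SGD 7,026,074.00 ÷ 0.1160 = SEK 60,569,603.45
SEK 60,569,603.45 ÷ 1.005 = NOK 60,268,262.14
Profit = NOK 60,268,262.14 − NOK 59,543,000.00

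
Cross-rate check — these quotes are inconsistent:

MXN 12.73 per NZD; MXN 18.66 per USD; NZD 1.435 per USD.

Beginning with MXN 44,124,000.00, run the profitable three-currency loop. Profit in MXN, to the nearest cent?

Profit: MXN 947,935.75

Profitable loop is MXN → NZD → USD → MXN:
MXN 44,124,000.00 ÷ 12.73 = NZD 3,466,142.97
NZD 3,466,142.97 ÷ 1.435 = USD 2,415,430.64
USD 2,415,430.64 × 18.66 = MXN 45,071,935.75
Profit = MXN 45,071,935.75 − MXN 44,124,000.00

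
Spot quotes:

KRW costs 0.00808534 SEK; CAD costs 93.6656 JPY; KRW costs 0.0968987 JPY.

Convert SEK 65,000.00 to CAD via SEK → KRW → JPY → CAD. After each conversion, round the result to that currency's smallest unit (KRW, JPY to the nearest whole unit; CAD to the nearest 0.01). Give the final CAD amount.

CAD 8,316.74

SEK 65,000.00 ÷ 0.00808534 = KRW 8,039,241
KRW 8,039,241 × 0.0968987 = JPY 778,992
JPY 778,992 ÷ 93.6656 = CAD 8,316.74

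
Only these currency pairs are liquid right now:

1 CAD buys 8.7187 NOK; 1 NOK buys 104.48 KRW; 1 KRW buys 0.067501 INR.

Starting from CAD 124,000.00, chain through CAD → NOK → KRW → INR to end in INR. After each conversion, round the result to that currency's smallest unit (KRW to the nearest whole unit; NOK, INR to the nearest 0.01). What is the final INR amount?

CAD 124,000.00 × 8.7187 = NOK 1,081,118.80
NOK 1,081,118.80 × 104.48 = KRW 112,955,292
KRW 112,955,292 × 0.067501 = INR 7,624,595.17

INR 7,624,595.17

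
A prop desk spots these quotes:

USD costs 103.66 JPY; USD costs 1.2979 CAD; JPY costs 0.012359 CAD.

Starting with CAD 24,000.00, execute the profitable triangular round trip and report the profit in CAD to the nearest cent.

Profit: CAD 314.09

Profitable loop is CAD → JPY → USD → CAD:
CAD 24,000.00 ÷ 0.012359 = JPY 1,941,905
JPY 1,941,905 ÷ 103.66 = USD 18,733.40
USD 18,733.40 × 1.2979 = CAD 24,314.09
Profit = CAD 24,314.09 − CAD 24,000.00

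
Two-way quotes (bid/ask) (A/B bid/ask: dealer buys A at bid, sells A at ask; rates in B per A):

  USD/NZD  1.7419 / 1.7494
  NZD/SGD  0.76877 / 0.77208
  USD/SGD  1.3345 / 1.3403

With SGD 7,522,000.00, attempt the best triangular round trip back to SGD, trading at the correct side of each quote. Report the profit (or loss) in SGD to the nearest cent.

Best loop SGD → USD → NZD → SGD:
SGD 7,522,000.00 ÷ 1.3403 (buy USD at ask) = USD 5,612,176.38
USD 5,612,176.38 × 1.7419 (sell USD at bid) = NZD 9,775,850.03
NZD 9,775,850.03 × 0.76877 (sell NZD at bid) = SGD 7,515,380.23

Net result: SGD -6,619.77 (no profitable arbitrage after spreads)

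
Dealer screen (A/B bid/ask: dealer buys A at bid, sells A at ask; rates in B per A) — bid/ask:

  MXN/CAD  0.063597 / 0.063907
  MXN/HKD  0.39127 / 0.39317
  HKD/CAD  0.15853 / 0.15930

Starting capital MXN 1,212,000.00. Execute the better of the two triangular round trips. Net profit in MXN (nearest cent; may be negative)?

Best loop MXN → CAD → HKD → MXN:
MXN 1,212,000.00 × 0.063597 (sell MXN at bid) = CAD 77,079.56
CAD 77,079.56 ÷ 0.15930 (buy HKD at ask) = HKD 483,864.18
HKD 483,864.18 ÷ 0.39317 (buy MXN at ask) = MXN 1,230,674.21

Net profit: MXN 18,674.21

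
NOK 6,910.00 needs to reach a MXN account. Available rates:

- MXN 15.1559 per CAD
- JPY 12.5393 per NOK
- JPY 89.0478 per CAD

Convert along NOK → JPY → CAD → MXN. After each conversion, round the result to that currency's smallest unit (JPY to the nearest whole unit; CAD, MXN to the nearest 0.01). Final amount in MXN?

MXN 14,747.30

NOK 6,910.00 × 12.5393 = JPY 86,647
JPY 86,647 ÷ 89.0478 = CAD 973.04
CAD 973.04 × 15.1559 = MXN 14,747.30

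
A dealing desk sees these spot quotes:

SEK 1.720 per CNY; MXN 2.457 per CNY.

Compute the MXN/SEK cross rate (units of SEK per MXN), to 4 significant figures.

MXN/SEK = 0.7000

1 MXN ÷ 2.457 = 0.407 CNY
0.407 CNY × 1.720 = 0.700041 SEK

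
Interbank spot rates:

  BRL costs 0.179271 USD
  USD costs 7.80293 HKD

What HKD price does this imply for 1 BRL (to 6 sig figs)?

1 BRL × 0.179271 = 0.179271 USD
0.179271 USD × 7.80293 = 1.39884 HKD

BRL/HKD = 1.39884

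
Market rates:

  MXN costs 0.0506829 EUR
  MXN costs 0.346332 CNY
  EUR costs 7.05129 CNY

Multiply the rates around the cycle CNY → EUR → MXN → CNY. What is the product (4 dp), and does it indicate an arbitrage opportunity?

Around CNY → EUR → MXN → CNY: 1 ÷ 7.05129 ÷ 0.0506829 × 0.346332 = 0.969087
Product < 1; profitable direction is CNY → MXN → EUR → CNY.

0.9691 (arbitrage exists)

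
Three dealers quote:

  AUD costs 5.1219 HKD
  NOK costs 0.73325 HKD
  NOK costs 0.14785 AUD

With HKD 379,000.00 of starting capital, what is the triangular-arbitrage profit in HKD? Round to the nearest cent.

Profit: HKD 12,416.89

Profitable loop is HKD → NOK → AUD → HKD:
HKD 379,000.00 ÷ 0.73325 = NOK 516,876.92
NOK 516,876.92 × 0.14785 = AUD 76,420.25
AUD 76,420.25 × 5.1219 = HKD 391,416.89
Profit = HKD 391,416.89 − HKD 379,000.00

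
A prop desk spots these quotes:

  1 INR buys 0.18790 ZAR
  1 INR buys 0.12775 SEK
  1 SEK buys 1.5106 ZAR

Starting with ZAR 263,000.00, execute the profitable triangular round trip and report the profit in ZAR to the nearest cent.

Profitable loop is ZAR → INR → SEK → ZAR:
ZAR 263,000.00 ÷ 0.18790 = INR 1,399,680.68
INR 1,399,680.68 × 0.12775 = SEK 178,809.21
SEK 178,809.21 × 1.5106 = ZAR 270,109.19
Profit = ZAR 270,109.19 − ZAR 263,000.00

Profit: ZAR 7,109.19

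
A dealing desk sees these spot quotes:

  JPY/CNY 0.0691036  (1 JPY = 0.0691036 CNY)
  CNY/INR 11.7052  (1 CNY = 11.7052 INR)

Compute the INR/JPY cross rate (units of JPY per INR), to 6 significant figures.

INR/JPY = 1.23629

1 INR ÷ 11.7052 = 0.0854321 CNY
0.0854321 CNY ÷ 0.0691036 = 1.23629 JPY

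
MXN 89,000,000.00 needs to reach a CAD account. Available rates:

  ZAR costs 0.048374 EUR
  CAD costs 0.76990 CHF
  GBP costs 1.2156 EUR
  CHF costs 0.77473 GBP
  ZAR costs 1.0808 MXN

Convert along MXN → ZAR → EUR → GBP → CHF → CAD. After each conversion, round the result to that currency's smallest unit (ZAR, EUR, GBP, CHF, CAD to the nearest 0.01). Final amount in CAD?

CAD 5,493,906.78

MXN 89,000,000.00 ÷ 1.0808 = ZAR 82,346,410.07
ZAR 82,346,410.07 × 0.048374 = EUR 3,983,425.24
EUR 3,983,425.24 ÷ 1.2156 = GBP 3,276,921.06
GBP 3,276,921.06 ÷ 0.77473 = CHF 4,229,758.83
CHF 4,229,758.83 ÷ 0.76990 = CAD 5,493,906.78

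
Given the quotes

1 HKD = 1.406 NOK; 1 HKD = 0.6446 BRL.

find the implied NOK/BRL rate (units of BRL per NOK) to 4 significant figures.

NOK/BRL = 0.4585

1 NOK ÷ 1.406 = 0.711238 HKD
0.711238 HKD × 0.6446 = 0.458464 BRL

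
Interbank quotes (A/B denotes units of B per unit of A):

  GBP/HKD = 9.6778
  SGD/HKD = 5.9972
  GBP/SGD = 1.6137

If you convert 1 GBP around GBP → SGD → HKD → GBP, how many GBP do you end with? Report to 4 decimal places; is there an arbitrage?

Around GBP → SGD → HKD → GBP: 1 × 1.6137 × 5.9972 ÷ 9.6778 = 0.999988
Product ≈ 1 (deviation 0.001%, within rounding noise).

1.0000 (no arbitrage)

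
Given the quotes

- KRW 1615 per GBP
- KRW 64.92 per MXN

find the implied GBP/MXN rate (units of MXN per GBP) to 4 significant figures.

GBP/MXN = 24.88

1 GBP × 1615 = 1615 KRW
1615 KRW ÷ 64.92 = 24.8768 MXN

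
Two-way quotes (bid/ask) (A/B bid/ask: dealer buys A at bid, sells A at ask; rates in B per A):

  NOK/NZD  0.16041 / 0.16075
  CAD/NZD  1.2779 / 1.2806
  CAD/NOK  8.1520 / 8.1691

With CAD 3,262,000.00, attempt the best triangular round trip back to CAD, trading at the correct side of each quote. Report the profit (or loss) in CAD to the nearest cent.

Net profit: CAD 68,934.32

Best loop CAD → NOK → NZD → CAD:
CAD 3,262,000.00 × 8.1520 (sell CAD at bid) = NOK 26,591,824.00
NOK 26,591,824.00 × 0.16041 (sell NOK at bid) = NZD 4,265,594.49
NZD 4,265,594.49 ÷ 1.2806 (buy CAD at ask) = CAD 3,330,934.32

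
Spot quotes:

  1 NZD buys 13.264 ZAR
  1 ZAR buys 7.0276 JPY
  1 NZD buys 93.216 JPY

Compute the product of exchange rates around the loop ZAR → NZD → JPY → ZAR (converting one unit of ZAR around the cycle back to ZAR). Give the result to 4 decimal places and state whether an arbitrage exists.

1.0000 (no arbitrage)

Around ZAR → NZD → JPY → ZAR: 1 ÷ 13.264 × 93.216 ÷ 7.0276 = 1.000021
Product ≈ 1 (deviation 0.002%, within rounding noise).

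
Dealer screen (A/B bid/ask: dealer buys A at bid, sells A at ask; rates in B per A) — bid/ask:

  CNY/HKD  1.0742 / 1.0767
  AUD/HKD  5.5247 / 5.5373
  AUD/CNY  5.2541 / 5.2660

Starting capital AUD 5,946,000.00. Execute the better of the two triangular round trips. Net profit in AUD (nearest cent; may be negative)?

Net profit: AUD 114,526.21

Best loop AUD → CNY → HKD → AUD:
AUD 5,946,000.00 × 5.2541 (sell AUD at bid) = CNY 31,240,878.60
CNY 31,240,878.60 × 1.0742 (sell CNY at bid) = HKD 33,558,951.79
HKD 33,558,951.79 ÷ 5.5373 (buy AUD at ask) = AUD 6,060,526.21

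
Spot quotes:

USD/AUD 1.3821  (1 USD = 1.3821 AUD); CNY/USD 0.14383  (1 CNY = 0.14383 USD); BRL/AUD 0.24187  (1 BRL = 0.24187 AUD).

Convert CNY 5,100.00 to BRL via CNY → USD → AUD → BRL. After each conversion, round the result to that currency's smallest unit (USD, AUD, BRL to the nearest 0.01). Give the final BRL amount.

BRL 4,191.55

CNY 5,100.00 × 0.14383 = USD 733.53
USD 733.53 × 1.3821 = AUD 1,013.81
AUD 1,013.81 ÷ 0.24187 = BRL 4,191.55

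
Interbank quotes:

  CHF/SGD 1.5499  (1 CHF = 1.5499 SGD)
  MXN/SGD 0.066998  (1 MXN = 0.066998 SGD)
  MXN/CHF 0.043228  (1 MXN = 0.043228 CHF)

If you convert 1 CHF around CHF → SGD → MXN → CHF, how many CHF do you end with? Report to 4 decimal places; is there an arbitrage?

Around CHF → SGD → MXN → CHF: 1 × 1.5499 ÷ 0.066998 × 0.043228 = 1.000016
Product ≈ 1 (deviation 0.002%, within rounding noise).

1.0000 (no arbitrage)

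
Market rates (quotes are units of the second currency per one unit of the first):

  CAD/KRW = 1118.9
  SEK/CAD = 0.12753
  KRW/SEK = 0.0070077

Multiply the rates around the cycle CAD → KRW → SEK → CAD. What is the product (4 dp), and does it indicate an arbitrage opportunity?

1.0000 (no arbitrage)

Around CAD → KRW → SEK → CAD: 1 × 1118.9 × 0.0070077 × 0.12753 = 0.999952
Product ≈ 1 (deviation 0.005%, within rounding noise).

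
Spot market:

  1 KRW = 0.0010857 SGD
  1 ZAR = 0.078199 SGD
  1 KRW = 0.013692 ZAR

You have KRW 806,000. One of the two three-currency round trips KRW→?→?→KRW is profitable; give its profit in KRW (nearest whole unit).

Profitable loop is KRW → SGD → ZAR → KRW:
KRW 806,000 × 0.0010857 = SGD 875.07
SGD 875.07 ÷ 0.078199 = ZAR 11,190.35
ZAR 11,190.35 ÷ 0.013692 = KRW 817,291
Profit = KRW 817,291 − KRW 806,000

Profit: KRW 11,291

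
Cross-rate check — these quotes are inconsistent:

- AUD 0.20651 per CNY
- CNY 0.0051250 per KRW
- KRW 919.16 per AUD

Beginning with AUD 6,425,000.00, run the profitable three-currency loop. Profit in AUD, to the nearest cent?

Profit: AUD 179,608.20

Profitable loop is AUD → CNY → KRW → AUD:
AUD 6,425,000.00 ÷ 0.20651 = CNY 31,112,294.80
CNY 31,112,294.80 ÷ 0.0051250 = KRW 6,070,691,669
KRW 6,070,691,669 ÷ 919.16 = AUD 6,604,608.20
Profit = AUD 6,604,608.20 − AUD 6,425,000.00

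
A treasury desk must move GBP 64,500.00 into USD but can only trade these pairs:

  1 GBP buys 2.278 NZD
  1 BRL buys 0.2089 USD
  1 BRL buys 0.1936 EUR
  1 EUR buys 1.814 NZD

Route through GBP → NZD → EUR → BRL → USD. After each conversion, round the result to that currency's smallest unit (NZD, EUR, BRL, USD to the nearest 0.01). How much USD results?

GBP 64,500.00 × 2.278 = NZD 146,931.00
NZD 146,931.00 ÷ 1.814 = EUR 80,998.35
EUR 80,998.35 ÷ 0.1936 = BRL 418,379.91
BRL 418,379.91 × 0.2089 = USD 87,399.56

USD 87,399.56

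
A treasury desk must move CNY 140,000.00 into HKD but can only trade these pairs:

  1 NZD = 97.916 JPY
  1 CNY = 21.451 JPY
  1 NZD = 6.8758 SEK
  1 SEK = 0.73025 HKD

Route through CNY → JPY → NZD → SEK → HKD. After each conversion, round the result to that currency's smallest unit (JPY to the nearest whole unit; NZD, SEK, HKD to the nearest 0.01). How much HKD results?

CNY 140,000.00 × 21.451 = JPY 3,003,140
JPY 3,003,140 ÷ 97.916 = NZD 30,670.57
NZD 30,670.57 × 6.8758 = SEK 210,884.71
SEK 210,884.71 × 0.73025 = HKD 153,998.56

HKD 153,998.56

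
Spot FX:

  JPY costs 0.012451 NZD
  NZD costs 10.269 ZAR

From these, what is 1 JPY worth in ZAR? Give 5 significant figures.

JPY/ZAR = 0.12786

1 JPY × 0.012451 = 0.012451 NZD
0.012451 NZD × 10.269 = 0.127859 ZAR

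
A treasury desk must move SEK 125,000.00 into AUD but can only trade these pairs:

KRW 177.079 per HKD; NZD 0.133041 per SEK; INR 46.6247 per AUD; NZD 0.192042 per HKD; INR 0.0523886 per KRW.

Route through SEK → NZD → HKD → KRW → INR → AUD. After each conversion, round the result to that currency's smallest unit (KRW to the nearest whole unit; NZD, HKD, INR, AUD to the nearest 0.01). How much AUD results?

SEK 125,000.00 × 0.133041 = NZD 16,630.12
NZD 16,630.12 ÷ 0.192042 = HKD 86,596.27
HKD 86,596.27 × 177.079 = KRW 15,334,381
KRW 15,334,381 × 0.0523886 = INR 803,346.75
INR 803,346.75 ÷ 46.6247 = AUD 17,230.07

AUD 17,230.07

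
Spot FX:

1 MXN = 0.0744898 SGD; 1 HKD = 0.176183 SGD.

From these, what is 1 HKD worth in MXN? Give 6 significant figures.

HKD/MXN = 2.36520

1 HKD × 0.176183 = 0.176183 SGD
0.176183 SGD ÷ 0.0744898 = 2.3652 MXN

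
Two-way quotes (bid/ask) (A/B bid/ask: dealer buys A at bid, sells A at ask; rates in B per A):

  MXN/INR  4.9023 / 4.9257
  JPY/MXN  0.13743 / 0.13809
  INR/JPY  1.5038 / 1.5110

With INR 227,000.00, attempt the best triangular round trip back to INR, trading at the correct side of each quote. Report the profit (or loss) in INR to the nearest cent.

Net profit: INR 2,983.87

Best loop INR → JPY → MXN → INR:
INR 227,000.00 × 1.5038 (sell INR at bid) = JPY 341,363
JPY 341,363 × 0.13743 (sell JPY at bid) = MXN 46,913.46
MXN 46,913.46 × 4.9023 (sell MXN at bid) = INR 229,983.87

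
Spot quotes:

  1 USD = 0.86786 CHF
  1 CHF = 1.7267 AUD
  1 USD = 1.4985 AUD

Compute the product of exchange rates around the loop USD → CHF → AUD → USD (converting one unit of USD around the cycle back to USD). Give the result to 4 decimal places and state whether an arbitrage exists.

Around USD → CHF → AUD → USD: 1 × 0.86786 × 1.7267 ÷ 1.4985 = 1.000023
Product ≈ 1 (deviation 0.002%, within rounding noise).

1.0000 (no arbitrage)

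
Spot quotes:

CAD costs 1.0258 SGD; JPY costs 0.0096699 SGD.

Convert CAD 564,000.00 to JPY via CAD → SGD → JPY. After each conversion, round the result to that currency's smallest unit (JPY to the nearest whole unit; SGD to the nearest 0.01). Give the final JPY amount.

JPY 59,830,112

CAD 564,000.00 × 1.0258 = SGD 578,551.20
SGD 578,551.20 ÷ 0.0096699 = JPY 59,830,112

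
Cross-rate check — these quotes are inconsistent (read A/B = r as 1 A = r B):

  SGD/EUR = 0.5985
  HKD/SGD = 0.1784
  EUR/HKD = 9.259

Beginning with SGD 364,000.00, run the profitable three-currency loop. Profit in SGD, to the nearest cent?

Profitable loop is SGD → HKD → EUR → SGD:
SGD 364,000.00 ÷ 0.1784 = HKD 2,040,358.74
HKD 2,040,358.74 ÷ 9.259 = EUR 220,364.91
EUR 220,364.91 ÷ 0.5985 = SGD 368,195.35
Profit = SGD 368,195.35 − SGD 364,000.00

Profit: SGD 4,195.35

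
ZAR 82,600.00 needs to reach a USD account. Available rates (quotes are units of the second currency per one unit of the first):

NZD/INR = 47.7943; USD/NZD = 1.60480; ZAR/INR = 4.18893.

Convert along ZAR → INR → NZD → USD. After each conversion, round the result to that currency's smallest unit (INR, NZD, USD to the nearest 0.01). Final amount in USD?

USD 4,511.14

ZAR 82,600.00 × 4.18893 = INR 346,005.62
INR 346,005.62 ÷ 47.7943 = NZD 7,239.47
NZD 7,239.47 ÷ 1.60480 = USD 4,511.14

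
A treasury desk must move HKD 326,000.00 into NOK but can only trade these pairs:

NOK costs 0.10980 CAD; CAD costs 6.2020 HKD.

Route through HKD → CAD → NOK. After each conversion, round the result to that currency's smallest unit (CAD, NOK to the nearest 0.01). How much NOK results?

NOK 478,722.13

HKD 326,000.00 ÷ 6.2020 = CAD 52,563.69
CAD 52,563.69 ÷ 0.10980 = NOK 478,722.13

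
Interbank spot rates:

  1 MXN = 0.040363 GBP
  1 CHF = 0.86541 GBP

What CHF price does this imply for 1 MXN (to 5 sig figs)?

MXN/CHF = 0.046640

1 MXN × 0.040363 = 0.040363 GBP
0.040363 GBP ÷ 0.86541 = 0.0466403 CHF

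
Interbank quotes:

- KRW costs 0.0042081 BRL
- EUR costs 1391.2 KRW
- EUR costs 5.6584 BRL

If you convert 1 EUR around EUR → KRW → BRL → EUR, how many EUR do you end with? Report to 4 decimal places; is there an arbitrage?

Around EUR → KRW → BRL → EUR: 1 × 1391.2 × 0.0042081 ÷ 5.6584 = 1.034623
Product > 1; profitable direction is EUR → KRW → BRL → EUR.

1.0346 (arbitrage exists)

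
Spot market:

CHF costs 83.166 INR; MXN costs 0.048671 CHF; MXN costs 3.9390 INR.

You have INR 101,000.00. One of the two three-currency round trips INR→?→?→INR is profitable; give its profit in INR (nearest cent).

Profit: INR 2,789.04

Profitable loop is INR → MXN → CHF → INR:
INR 101,000.00 ÷ 3.9390 = MXN 25,641.03
MXN 25,641.03 × 0.048671 = CHF 1,247.97
CHF 1,247.97 × 83.166 = INR 103,789.04
Profit = INR 103,789.04 − INR 101,000.00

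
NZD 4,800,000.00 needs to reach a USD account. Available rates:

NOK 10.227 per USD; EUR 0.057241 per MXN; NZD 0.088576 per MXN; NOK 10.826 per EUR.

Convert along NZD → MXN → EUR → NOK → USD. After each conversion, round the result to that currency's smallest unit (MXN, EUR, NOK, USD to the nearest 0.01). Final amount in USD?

USD 3,283,614.40

NZD 4,800,000.00 ÷ 0.088576 = MXN 54,190,751.45
MXN 54,190,751.45 × 0.057241 = EUR 3,101,932.80
EUR 3,101,932.80 × 10.826 = NOK 33,581,524.49
NOK 33,581,524.49 ÷ 10.227 = USD 3,283,614.40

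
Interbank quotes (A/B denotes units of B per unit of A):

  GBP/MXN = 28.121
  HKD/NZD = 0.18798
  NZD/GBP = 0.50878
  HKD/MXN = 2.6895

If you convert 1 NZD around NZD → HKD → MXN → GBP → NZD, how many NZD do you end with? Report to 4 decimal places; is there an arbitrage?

1.0000 (no arbitrage)

Around NZD → HKD → MXN → GBP → NZD: 1 ÷ 0.18798 × 2.6895 ÷ 28.121 ÷ 0.50878 = 0.999998
Product ≈ 1 (deviation 0.000%, within rounding noise).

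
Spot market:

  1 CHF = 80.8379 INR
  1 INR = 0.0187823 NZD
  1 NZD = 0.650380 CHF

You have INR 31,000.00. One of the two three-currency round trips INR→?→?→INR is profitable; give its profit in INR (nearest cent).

Profitable loop is INR → CHF → NZD → INR:
INR 31,000.00 ÷ 80.8379 = CHF 383.48
CHF 383.48 ÷ 0.650380 = NZD 589.63
NZD 589.63 ÷ 0.0187823 = INR 31,392.85
Profit = INR 31,392.85 − INR 31,000.00

Profit: INR 392.85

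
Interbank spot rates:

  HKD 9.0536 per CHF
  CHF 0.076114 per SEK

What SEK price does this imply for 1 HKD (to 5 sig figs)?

HKD/SEK = 1.4512

1 HKD ÷ 9.0536 = 0.110453 CHF
0.110453 CHF ÷ 0.076114 = 1.45116 SEK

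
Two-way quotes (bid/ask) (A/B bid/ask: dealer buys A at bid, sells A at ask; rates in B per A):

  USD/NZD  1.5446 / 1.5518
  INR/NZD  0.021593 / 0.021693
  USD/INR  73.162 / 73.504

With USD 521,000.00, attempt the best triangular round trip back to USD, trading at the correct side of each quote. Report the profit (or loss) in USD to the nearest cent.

Net profit: USD 9,396.35

Best loop USD → INR → NZD → USD:
USD 521,000.00 × 73.162 (sell USD at bid) = INR 38,117,402.00
INR 38,117,402.00 × 0.021593 (sell INR at bid) = NZD 823,069.06
NZD 823,069.06 ÷ 1.5518 (buy USD at ask) = USD 530,396.35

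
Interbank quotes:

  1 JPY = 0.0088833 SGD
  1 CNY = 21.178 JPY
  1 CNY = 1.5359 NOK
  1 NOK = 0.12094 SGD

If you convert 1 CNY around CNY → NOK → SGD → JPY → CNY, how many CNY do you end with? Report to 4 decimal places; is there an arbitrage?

0.9874 (arbitrage exists)

Around CNY → NOK → SGD → JPY → CNY: 1 × 1.5359 × 0.12094 ÷ 0.0088833 ÷ 21.178 = 0.987356
Product < 1; profitable direction is CNY → JPY → SGD → NOK → CNY.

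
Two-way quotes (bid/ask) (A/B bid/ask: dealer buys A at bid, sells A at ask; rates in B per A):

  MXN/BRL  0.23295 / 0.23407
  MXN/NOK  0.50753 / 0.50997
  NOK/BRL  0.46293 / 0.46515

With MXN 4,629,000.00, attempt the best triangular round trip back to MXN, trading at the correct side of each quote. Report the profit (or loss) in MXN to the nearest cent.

Net profit: MXN 17,420.06

Best loop MXN → NOK → BRL → MXN:
MXN 4,629,000.00 × 0.50753 (sell MXN at bid) = NOK 2,349,356.37
NOK 2,349,356.37 × 0.46293 (sell NOK at bid) = BRL 1,087,587.54
BRL 1,087,587.54 ÷ 0.23407 (buy MXN at ask) = MXN 4,646,420.06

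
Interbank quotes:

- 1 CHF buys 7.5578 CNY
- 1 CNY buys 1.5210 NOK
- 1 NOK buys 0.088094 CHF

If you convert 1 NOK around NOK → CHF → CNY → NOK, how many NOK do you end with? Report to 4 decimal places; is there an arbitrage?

Around NOK → CHF → CNY → NOK: 1 × 0.088094 × 7.5578 × 1.5210 = 1.012677
Product > 1; profitable direction is NOK → CHF → CNY → NOK.

1.0127 (arbitrage exists)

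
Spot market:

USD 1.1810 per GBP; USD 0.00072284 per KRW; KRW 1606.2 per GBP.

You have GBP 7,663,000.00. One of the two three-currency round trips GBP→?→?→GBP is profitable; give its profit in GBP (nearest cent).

Profit: GBP 131,834.96

Profitable loop is GBP → USD → KRW → GBP:
GBP 7,663,000.00 × 1.1810 = USD 9,050,003.00
USD 9,050,003.00 ÷ 0.00072284 = KRW 12,520,063,915
KRW 12,520,063,915 ÷ 1606.2 = GBP 7,794,834.96
Profit = GBP 7,794,834.96 − GBP 7,663,000.00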